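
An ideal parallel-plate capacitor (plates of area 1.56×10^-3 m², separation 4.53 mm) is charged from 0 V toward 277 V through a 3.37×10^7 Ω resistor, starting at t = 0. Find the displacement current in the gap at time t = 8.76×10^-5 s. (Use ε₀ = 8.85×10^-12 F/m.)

3.50×10^-6 A

With C = ε₀A/d = (8.85×10^-12)(1.56×10^-3)/(4.53×10^-3) = 3.048×10^-12 F, the time constant is τ = RC = 1.027×10^-4 s, so t/τ = 0.8530 and e^(−t/τ) = 0.4261.
I_d = I_cond = (V₀/R) e^(−t/τ) = (8.220×10^-6)(0.4261) = 3.50×10^-6 A.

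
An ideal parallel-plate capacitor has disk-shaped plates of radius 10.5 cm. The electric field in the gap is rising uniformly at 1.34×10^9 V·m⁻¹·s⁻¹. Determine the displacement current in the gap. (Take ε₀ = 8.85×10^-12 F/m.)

4.11×10^-4 A

I_d = ε₀ A (dE/dt) = (8.85×10^-12)(0.03464 m²)(1.34×10^9) = 4.11×10^-4 A.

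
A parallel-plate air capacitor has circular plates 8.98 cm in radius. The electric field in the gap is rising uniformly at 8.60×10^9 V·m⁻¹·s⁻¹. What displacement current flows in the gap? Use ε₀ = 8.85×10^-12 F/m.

1.93×10^-3 A

The displacement current is ε₀ times dΦ_E/dt = ε₀ A dE/dt = (8.85×10^-12)(0.02533)(8.60×10^9) = 1.93×10^-3 A.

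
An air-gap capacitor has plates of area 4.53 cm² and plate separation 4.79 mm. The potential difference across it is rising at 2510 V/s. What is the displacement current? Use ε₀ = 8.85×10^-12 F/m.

2.10×10^-9 A

The displacement current equals the charging current C dV/dt. With C = ε₀A/d = (8.85×10^-12)(4.53×10^-4)/(4.79×10^-3) = 8.370×10^-13 F, I_d = (8.370×10^-13)(2510) = 2.10×10^-9 A.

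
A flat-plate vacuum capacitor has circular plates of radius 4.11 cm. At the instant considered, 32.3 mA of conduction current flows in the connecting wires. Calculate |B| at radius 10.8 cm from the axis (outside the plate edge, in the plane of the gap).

5.98×10^-8 T

Between the plates the displacement current equals the wire current: I_d = 32.3 mA = 0.0323 A.
For r ≥ R the full I_d is enclosed: B = μ₀ I_d/(2πr) = (4π×10^-7)(0.0323)/(2π·0.108) = 5.98×10^-8 T.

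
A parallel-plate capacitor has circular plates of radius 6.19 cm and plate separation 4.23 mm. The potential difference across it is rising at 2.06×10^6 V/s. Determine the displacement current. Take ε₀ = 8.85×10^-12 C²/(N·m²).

The displacement current equals the charging current C dV/dt. With C = ε₀A/d = (8.85×10^-12)(0.01204)/(4.23×10^-3) = 2.519×10^-11 F, I_d = (2.519×10^-11)(2.06×10^6) = 5.19×10^-5 A.

5.19×10^-5 A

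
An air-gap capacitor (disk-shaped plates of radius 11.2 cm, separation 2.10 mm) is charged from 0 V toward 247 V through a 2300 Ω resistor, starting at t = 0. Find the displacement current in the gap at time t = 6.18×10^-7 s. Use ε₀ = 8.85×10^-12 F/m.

0.0213 A

C = ε₀A/d = (8.85×10^-12)(0.03941)/(2.10×10^-3) = 1.661×10^-10 F and τ = RC = 3.820×10^-7 s. I_d in the gap equals the RC charging current.
I_d(t) = (V₀/R) e^(−t/τ) = 0.1074 · e^(−1.618) = 0.0213 A.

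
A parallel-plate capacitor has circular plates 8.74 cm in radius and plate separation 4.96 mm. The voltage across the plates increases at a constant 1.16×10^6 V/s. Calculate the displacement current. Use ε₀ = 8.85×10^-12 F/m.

The field between the plates is E = V/d, so dE/dt = (1.16×10^6)/(4.96×10^-3 m) = 2.339×10^8 V/(m·s).
I_d = ε₀ A (dE/dt) = (8.85×10^-12)(0.02400)(2.339×10^8) = 4.97×10^-5 A.

4.97×10^-5 A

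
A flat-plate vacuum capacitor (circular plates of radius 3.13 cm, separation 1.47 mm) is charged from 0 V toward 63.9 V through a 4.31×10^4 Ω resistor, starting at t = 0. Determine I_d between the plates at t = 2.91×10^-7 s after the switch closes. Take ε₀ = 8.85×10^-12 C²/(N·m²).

With C = ε₀A/d = (8.85×10^-12)(3.078×10^-3)/(1.47×10^-3) = 1.853×10^-11 F, the time constant is τ = RC = 7.986×10^-7 s, so t/τ = 0.3644 and e^(−t/τ) = 0.6946.
I_d = I_cond = (V₀/R) e^(−t/τ) = (1.483×10^-3)(0.6946) = 1.03×10^-3 A.

1.03×10^-3 A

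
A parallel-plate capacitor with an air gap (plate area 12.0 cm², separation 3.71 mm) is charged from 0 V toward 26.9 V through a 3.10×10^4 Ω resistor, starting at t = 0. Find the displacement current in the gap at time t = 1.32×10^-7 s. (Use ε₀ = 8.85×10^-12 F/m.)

1.96×10^-4 A

C = ε₀A/d = (8.85×10^-12)(1.20×10^-3)/(3.71×10^-3) = 2.863×10^-12 F, so τ = RC = 8.875×10^-8 s.
The conduction current is I(t) = (V₀/R) e^(−t/τ), and the displacement current between the plates equals it.
t/τ = 1.487; I_d = (26.9/3.10×10^4) · e^(−1.487) = (8.677×10^-4)(0.2260) = 1.96×10^-4 A.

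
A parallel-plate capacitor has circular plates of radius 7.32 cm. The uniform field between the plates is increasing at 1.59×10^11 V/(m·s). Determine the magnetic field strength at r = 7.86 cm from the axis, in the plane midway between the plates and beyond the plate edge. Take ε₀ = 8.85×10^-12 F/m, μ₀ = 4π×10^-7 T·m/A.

Total displacement current: I_d = ε₀(πR²)(dE/dt) = (8.85×10^-12)(0.01683)(1.59×10^11) = 0.02368 A.
With r > R the enclosed displacement current is the full I_d; B = μ₀ I_d / (2πr) = 6.03×10^-8 T.

6.03×10^-8 T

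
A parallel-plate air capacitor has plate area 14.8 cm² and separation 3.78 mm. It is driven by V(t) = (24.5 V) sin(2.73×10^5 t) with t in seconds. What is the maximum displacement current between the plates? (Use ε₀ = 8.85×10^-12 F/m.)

2.32×10^-5 A

(dE/dt)_max = V₀ω/d = 1.769×10^9 V/(m·s); ω = 2.73×10^5 rad/s.
I_d,max = ε₀ A (dE/dt)_max = (8.85×10^-12)(1.48×10^-3)(1.769×10^9) = 2.32×10^-5 A.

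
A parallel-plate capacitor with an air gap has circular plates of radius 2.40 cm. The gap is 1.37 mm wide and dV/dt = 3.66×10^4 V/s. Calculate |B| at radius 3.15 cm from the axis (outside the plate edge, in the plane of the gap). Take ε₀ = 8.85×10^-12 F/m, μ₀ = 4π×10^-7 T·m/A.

With E = V/d, dE/dt = 2.672×10^7 V/(m·s) and πR² = 1.810×10^-3 m², giving I_d = ε₀ πR² dE/dt = 4.280×10^-7 A.
For r ≥ R the full I_d is enclosed: B = μ₀ I_d/(2πr) = (4π×10^-7)(4.280×10^-7)/(2π·0.0315) = 2.72×10^-12 T.

2.72×10^-12 T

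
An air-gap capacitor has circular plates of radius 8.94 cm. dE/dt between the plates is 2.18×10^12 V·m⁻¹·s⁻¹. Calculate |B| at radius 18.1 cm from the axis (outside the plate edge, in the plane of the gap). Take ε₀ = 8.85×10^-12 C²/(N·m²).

5.35×10^-7 T

Total displacement current: I_d = ε₀(πR²)(dE/dt) = (8.85×10^-12)(0.02511)(2.18×10^12) = 0.4844 A.
With r > R the enclosed displacement current is the full I_d; B = μ₀ I_d / (2πr) = 5.35×10^-7 T.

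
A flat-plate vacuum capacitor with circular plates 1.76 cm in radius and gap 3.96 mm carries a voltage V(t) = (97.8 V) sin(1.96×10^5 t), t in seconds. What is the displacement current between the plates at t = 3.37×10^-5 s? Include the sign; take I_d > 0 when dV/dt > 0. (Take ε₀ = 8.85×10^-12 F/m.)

C = ε₀A/d = (8.85×10^-12)(9.731×10^-4)/(3.96×10^-3) = 2.175×10^-12 F. dV/dt = V₀ω·cos(ωt); at ωt = 6.6052 rad this factor is 0.9486.
I_d = C dV/dt = (2.175×10^-12)(97.8)(1.96×10^5)(0.9486) = 3.95×10^-5 A.

3.95×10^-5 A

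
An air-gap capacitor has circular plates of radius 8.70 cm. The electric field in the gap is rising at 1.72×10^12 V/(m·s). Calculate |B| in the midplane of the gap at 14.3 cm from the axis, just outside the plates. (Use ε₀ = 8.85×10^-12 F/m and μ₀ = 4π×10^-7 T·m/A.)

5.06×10^-7 T

Through the whole plate area (πR² = 0.02378 m²), I_d = ε₀ πR² dE/dt = 0.3620 A.
For r ≥ R the full I_d is enclosed: B = μ₀ I_d/(2πr) = (4π×10^-7)(0.3620)/(2π·0.143) = 5.06×10^-7 T.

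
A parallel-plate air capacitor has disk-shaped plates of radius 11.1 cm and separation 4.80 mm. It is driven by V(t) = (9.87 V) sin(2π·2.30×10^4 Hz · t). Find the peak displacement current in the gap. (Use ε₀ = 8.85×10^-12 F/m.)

(dE/dt)_max = V₀ω/d = 2.971×10^8 V/(m·s); ω = 2πf = 1.445×10^5 rad/s.
I_d,max = ε₀ A (dE/dt)_max = (8.85×10^-12)(0.03871)(2.971×10^8) = 1.02×10^-4 A.

1.02×10^-4 A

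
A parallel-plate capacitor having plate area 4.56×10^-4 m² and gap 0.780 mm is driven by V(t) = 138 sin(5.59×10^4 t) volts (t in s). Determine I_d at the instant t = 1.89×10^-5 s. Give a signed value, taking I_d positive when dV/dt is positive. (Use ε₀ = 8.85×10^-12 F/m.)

1.96×10^-5 A

C = ε₀A/d = (8.85×10^-12)(4.56×10^-4)/(7.80×10^-4) = 5.174×10^-12 F. dV/dt = V₀ω·cos(ωt); at ωt = 1.05651 rad this factor is 0.4919.
I_d = C dV/dt = (5.174×10^-12)(138)(5.59×10^4)(0.4919) = 1.96×10^-5 A.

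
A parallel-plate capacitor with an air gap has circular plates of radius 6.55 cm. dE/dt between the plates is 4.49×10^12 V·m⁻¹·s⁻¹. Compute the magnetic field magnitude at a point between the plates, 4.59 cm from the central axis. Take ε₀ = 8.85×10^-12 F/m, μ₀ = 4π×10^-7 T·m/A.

1.15×10^-6 T

I_d = ε₀ dΦ_E/dt = ε₀ πR² (dE/dt) = (8.85×10^-12)(0.01348)(4.49×10^12) = 0.5356 A through the full plate area.
∮B·dl = μ₀ I_d,enc with I_d,enc = I_d r²/R² = 0.2630 A; so B = μ₀ I_d,enc/(2πr) = 1.15×10^-6 T.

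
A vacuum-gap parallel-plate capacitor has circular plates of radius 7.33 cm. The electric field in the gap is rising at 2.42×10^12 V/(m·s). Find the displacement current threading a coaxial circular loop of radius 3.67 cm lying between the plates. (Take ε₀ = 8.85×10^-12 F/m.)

0.0906 A

Through the whole plate area (πR² = 0.01688 m²), I_d = ε₀ πR² dE/dt = 0.3615 A.
Since J_d is uniform, the enclosed fraction is (r/R)² = 0.2507, giving I_d,enc = 0.0906 A.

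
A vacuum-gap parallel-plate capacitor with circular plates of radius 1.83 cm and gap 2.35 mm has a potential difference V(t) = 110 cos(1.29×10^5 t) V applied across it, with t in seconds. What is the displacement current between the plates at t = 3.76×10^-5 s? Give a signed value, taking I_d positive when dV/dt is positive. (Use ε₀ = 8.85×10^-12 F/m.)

dV/dt = (110)(1.29×10^5)·−sin(4.8504) = 1.406×10^7 V/s.
I_d = C dV/dt with C = ε₀A/d = (8.85×10^-12)(1.052×10^-3)/(2.35×10^-3) = 3.962×10^-12 F, so I_d = (3.962×10^-12)(1.406×10^7) = 5.57×10^-5 A.

5.57×10^-5 A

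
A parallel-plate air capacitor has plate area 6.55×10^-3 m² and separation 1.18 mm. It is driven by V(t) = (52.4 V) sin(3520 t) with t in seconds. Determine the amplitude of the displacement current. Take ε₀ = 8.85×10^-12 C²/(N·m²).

The displacement current equals the conduction current C dV/dt, which peaks at C V₀ ω.
With C = ε₀A/d = (8.85×10^-12)(6.55×10^-3)/(1.18×10^-3) = 4.913×10^-11 F and ω = 3520 rad/s, I_d,max = (4.913×10^-11)(52.4)(3520) = 9.06×10^-6 A.

9.06×10^-6 A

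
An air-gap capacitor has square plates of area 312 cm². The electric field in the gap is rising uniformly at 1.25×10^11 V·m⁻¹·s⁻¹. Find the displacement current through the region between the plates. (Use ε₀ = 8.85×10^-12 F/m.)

0.0345 A

The displacement current is ε₀ times dΦ_E/dt = ε₀ A dE/dt = (8.85×10^-12)(0.0312)(1.25×10^11) = 0.0345 A.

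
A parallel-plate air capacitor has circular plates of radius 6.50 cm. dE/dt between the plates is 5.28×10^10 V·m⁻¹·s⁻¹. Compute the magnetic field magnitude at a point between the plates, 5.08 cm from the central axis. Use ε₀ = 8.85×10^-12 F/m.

1.49×10^-8 T

I_d = ε₀ dΦ_E/dt = ε₀ πR² (dE/dt) = (8.85×10^-12)(0.01327)(5.28×10^10) = 6.201×10^-3 A through the full plate area.
For r < R the Ampère–Maxwell law gives B(2πr) = μ₀ I_d (r²/R²), so B = μ₀ I_d r/(2πR²) = (4π×10^-7)(6.201×10^-3)(0.0508)/(2π·0.0650²) = 1.49×10^-8 T.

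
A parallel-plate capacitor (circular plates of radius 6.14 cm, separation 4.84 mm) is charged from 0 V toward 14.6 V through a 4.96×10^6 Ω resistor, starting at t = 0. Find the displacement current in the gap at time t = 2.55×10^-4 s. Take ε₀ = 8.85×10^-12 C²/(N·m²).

C = ε₀A/d = (8.85×10^-12)(0.01184)/(4.84×10^-3) = 2.165×10^-11 F, so τ = RC = 1.074×10^-4 s.
The conduction current is I(t) = (V₀/R) e^(−t/τ), and the displacement current between the plates equals it.
t/τ = 2.374; I_d = (14.6/4.96×10^6) · e^(−2.374) = (2.944×10^-6)(0.09311) = 2.74×10^-7 A.

2.74×10^-7 A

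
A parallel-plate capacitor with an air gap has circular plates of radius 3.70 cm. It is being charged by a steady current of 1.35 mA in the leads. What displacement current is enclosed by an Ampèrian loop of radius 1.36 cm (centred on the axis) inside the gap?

No conduction current crosses the gap, so I_d there equals the 1.35×10^-3 A in the leads.
The field is uniform, so I_d,enc = I_d (r/R)² = (1.35×10^-3)(1.36/3.70)² = 1.82×10^-4 A.

1.82×10^-4 A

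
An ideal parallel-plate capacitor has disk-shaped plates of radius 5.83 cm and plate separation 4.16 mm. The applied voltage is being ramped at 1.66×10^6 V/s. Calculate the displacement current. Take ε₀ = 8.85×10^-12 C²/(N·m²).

The field between the plates is E = V/d, so dE/dt = (1.66×10^6)/(4.16×10^-3 m) = 3.990×10^8 V/(m·s).
I_d = ε₀ A (dE/dt) = (8.85×10^-12)(0.01068)(3.990×10^8) = 3.77×10^-5 A.

3.77×10^-5 A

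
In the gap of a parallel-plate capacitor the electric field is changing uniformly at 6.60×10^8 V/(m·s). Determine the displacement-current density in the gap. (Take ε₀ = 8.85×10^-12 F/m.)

5.84×10^-3 A/m²

The displacement-current density is ε₀ ∂E/∂t = (8.85×10^-12)(6.60×10^8) = 5.84×10^-3 A/m².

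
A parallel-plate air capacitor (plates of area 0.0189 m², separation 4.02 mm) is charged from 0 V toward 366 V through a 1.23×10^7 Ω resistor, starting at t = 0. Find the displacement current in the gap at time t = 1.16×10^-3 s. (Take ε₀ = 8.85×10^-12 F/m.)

C = ε₀A/d = (8.85×10^-12)(0.0189)/(4.02×10^-3) = 4.161×10^-11 F, so τ = RC = 5.118×10^-4 s.
The conduction current is I(t) = (V₀/R) e^(−t/τ), and the displacement current between the plates equals it.
t/τ = 2.267; I_d = (366/1.23×10^7) · e^(−2.267) = (2.976×10^-5)(0.1036) = 3.08×10^-6 A.

3.08×10^-6 A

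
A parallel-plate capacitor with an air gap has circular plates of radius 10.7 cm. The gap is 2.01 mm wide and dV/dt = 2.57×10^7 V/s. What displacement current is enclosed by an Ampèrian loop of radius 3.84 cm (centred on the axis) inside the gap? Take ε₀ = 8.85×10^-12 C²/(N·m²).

5.24×10^-4 A

With E = V/d, dE/dt = 1.279×10^10 V/(m·s) and πR² = 0.03597 m², giving I_d = ε₀ πR² dE/dt = 4.071×10^-3 A.
The field is uniform, so I_d,enc = I_d (r/R)² = (4.071×10^-3)(3.84/10.7)² = 5.24×10^-4 A.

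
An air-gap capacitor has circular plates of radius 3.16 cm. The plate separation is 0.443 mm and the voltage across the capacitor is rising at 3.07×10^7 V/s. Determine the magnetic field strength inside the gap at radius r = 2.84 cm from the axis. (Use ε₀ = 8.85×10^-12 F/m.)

1.09×10^-8 T

I_d = C dV/dt with C = ε₀πR²/d = 6.267×10^-11 F, so I_d = (6.267×10^-11)(3.07×10^7) = 1.924×10^-3 A.
For r < R the Ampère–Maxwell law gives B(2πr) = μ₀ I_d (r²/R²), so B = μ₀ I_d r/(2πR²) = (4π×10^-7)(1.924×10^-3)(0.0284)/(2π·0.0316²) = 1.09×10^-8 T.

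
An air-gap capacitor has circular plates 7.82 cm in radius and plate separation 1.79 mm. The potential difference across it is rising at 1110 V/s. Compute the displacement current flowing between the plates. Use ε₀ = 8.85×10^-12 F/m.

1.05×10^-7 A

C = ε₀A/d = (8.85×10^-12)(0.01921)/(1.79×10^-3) = 9.498×10^-11 F.
I_d = C dV/dt = (9.498×10^-11)(1110) = 1.05×10^-7 A.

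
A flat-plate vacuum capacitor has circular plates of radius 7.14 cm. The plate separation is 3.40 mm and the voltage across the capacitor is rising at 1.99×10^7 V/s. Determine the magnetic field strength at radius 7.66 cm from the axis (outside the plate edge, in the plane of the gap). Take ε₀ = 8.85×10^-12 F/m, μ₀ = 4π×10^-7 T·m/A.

2.17×10^-9 T

I_d = C dV/dt with C = ε₀πR²/d = 4.170×10^-11 F, so I_d = (4.170×10^-11)(1.99×10^7) = 8.298×10^-4 A.
For r ≥ R the full I_d is enclosed: B = μ₀ I_d/(2πr) = (4π×10^-7)(8.298×10^-4)/(2π·0.0766) = 2.17×10^-9 T.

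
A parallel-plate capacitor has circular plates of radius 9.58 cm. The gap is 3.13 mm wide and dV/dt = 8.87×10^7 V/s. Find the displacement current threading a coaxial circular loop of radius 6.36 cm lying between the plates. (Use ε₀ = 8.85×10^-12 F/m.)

3.19×10^-3 A

With E = V/d, dE/dt = 2.834×10^10 V/(m·s) and πR² = 0.02883 m², giving I_d = ε₀ πR² dE/dt = 7.231×10^-3 A.
The field is uniform, so I_d,enc = I_d (r/R)² = (7.231×10^-3)(6.36/9.58)² = 3.19×10^-3 A.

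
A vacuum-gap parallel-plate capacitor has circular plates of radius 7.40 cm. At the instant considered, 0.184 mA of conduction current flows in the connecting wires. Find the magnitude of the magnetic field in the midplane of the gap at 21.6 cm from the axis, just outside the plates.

1.70×10^-10 T

By continuity the displacement current in the gap matches the conduction current: I_d = 1.84×10^-4 A.
Outside the plates the loop encloses all of I_d, so B·2πr = μ₀ I_d and B = 1.70×10^-10 T.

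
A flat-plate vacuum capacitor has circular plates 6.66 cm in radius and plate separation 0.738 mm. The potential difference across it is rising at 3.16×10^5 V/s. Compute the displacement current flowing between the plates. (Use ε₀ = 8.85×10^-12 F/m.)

The field between the plates is E = V/d, so dE/dt = (3.16×10^5)/(7.38×10^-4 m) = 4.282×10^8 V/(m·s).
I_d = ε₀ A (dE/dt) = (8.85×10^-12)(0.01393)(4.282×10^8) = 5.28×10^-5 A.

5.28×10^-5 A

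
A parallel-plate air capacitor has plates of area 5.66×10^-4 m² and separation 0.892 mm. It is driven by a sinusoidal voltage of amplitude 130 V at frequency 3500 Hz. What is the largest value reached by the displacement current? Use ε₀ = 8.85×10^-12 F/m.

(dE/dt)_max = V₀ω/d = 3.205×10^9 V/(m·s); ω = 2πf = 2.199×10^4 rad/s.
I_d,max = ε₀ A (dE/dt)_max = (8.85×10^-12)(5.66×10^-4)(3.205×10^9) = 1.61×10^-5 A.

1.61×10^-5 A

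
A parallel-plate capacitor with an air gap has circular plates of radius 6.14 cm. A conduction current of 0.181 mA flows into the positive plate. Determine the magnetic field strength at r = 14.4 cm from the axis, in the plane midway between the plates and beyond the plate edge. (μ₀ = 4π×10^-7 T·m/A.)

2.51×10^-10 T

No conduction current crosses the gap, so I_d there equals the 1.81×10^-4 A in the leads.
For r ≥ R the full I_d is enclosed: B = μ₀ I_d/(2πr) = (4π×10^-7)(1.81×10^-4)/(2π·0.144) = 2.51×10^-10 T.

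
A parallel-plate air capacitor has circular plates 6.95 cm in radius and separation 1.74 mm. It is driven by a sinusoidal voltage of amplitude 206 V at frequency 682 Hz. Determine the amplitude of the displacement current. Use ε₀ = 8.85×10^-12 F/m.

6.81×10^-5 A

(dE/dt)_max = V₀ω/d = 5.073×10^8 V/(m·s); ω = 2πf = 4285 rad/s.
I_d,max = ε₀ A (dE/dt)_max = (8.85×10^-12)(0.01517)(5.073×10^8) = 6.81×10^-5 A.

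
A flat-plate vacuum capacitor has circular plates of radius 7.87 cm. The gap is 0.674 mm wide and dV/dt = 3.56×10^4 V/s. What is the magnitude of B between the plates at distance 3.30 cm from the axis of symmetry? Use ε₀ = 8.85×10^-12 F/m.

dE/dt = (dV/dt)/d = 5.282×10^7 V/(m·s); I_d = ε₀(πR²)(dE/dt) = (8.85×10^-12)(0.01946)(5.282×10^7) = 9.097×10^-6 A.
An Ampèrian loop of radius r encloses a fraction (r/R)² of I_d. Then B·2πr = μ₀ I_d (r/R)², giving B = μ₀ I_d r/(2πR²) = 9.69×10^-12 T.

9.69×10^-12 T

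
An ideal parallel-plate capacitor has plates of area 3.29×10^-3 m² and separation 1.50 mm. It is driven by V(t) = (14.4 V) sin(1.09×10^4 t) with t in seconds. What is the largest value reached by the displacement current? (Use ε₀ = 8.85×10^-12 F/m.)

(dE/dt)_max = V₀ω/d = 1.046×10^8 V/(m·s); ω = 1.09×10^4 rad/s.
I_d,max = ε₀ A (dE/dt)_max = (8.85×10^-12)(3.29×10^-3)(1.046×10^8) = 3.05×10^-6 A.

3.05×10^-6 A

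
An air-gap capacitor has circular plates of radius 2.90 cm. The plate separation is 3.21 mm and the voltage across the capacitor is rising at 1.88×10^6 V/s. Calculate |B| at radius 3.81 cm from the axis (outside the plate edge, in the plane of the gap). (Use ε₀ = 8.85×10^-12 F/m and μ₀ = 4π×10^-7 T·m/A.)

dE/dt = (dV/dt)/d = 5.857×10^8 V/(m·s); I_d = ε₀(πR²)(dE/dt) = (8.85×10^-12)(2.642×10^-3)(5.857×10^8) = 1.369×10^-5 A.
With r > R the enclosed displacement current is the full I_d; B = μ₀ I_d / (2πr) = 7.19×10^-11 T.

7.19×10^-11 T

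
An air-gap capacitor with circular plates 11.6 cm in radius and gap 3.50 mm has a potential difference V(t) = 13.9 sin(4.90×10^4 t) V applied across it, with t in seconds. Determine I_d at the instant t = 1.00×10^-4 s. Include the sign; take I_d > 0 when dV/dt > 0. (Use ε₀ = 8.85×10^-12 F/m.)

1.36×10^-5 A

C = ε₀A/d = (8.85×10^-12)(0.04227)/(3.50×10^-3) = 1.069×10^-10 F. dV/dt = V₀ω·cos(ωt); at ωt = 4.9 rad this factor is 0.1865.
I_d = C dV/dt = (1.069×10^-10)(13.9)(4.90×10^4)(0.1865) = 1.36×10^-5 A.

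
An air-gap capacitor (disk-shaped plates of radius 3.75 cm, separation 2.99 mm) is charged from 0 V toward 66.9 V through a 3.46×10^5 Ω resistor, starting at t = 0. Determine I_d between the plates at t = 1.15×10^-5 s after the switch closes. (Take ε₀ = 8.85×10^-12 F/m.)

1.52×10^-5 A

C = ε₀A/d = (8.85×10^-12)(4.418×10^-3)/(2.99×10^-3) = 1.308×10^-11 F and τ = RC = 4.526×10^-6 s. I_d in the gap equals the RC charging current.
I_d(t) = (V₀/R) e^(−t/τ) = 1.934×10^-4 · e^(−2.541) = 1.52×10^-5 A.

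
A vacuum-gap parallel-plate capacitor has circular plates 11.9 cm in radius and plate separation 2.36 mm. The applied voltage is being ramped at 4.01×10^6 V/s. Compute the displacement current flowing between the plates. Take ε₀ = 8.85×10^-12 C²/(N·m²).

6.69×10^-4 A

The field between the plates is E = V/d, so dE/dt = (4.01×10^6)/(2.36×10^-3 m) = 1.699×10^9 V/(m·s).
I_d = ε₀ A (dE/dt) = (8.85×10^-12)(0.04449)(1.699×10^9) = 6.69×10^-4 A.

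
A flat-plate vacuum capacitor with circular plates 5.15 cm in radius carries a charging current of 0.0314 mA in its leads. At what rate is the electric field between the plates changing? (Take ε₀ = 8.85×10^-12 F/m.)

The displacement current between the plates equals the conduction current, I_d = 0.0314 mA.
Since I_d = ε₀ A dE/dt, dE/dt = I_d/(ε₀A) = (3.14×10^-5)/((8.85×10^-12)(8.332×10^-3)) = 4.26×10^8 V/(m·s).

4.26×10^8 V/(m·s)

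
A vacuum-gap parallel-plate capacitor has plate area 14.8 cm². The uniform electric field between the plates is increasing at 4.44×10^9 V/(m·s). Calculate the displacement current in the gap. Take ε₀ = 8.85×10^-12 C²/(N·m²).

5.82×10^-5 A

With a uniform field, Φ_E = EA, so I_d = ε₀ A dE/dt = 5.82×10^-5 A.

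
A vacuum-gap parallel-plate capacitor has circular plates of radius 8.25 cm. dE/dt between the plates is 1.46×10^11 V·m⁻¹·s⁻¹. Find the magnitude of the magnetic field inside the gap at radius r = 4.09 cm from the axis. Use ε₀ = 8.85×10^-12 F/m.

Through the whole plate area (πR² = 0.02138 m²), I_d = ε₀ πR² dE/dt = 0.02763 A.
For r < R the Ampère–Maxwell law gives B(2πr) = μ₀ I_d (r²/R²), so B = μ₀ I_d r/(2πR²) = (4π×10^-7)(0.02763)(0.0409)/(2π·0.0825²) = 3.32×10^-8 T.

3.32×10^-8 T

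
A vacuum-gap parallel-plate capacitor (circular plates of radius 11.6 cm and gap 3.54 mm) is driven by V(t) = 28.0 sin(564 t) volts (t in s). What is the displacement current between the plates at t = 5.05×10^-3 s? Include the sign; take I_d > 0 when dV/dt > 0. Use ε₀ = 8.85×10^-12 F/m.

dE/dt = (V₀ω/d)·cos(ωt) with ωt = 2.8482 rad: (28.0)(564)(-0.9573)/(3.54×10^-3) = -4.271×10^6 V/(m·s).
I_d = ε₀ A dE/dt = (8.85×10^-12)(0.04227)(-4.271×10^6) = -1.60×10^-6 A.

-1.60×10^-6 A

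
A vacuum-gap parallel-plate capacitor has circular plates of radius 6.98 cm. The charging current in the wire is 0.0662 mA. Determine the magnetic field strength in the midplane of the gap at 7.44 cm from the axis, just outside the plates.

1.78×10^-10 T

By continuity the displacement current in the gap matches the conduction current: I_d = 6.62×10^-5 A.
For r ≥ R the full I_d is enclosed: B = μ₀ I_d/(2πr) = (4π×10^-7)(6.62×10^-5)/(2π·0.0744) = 1.78×10^-10 T.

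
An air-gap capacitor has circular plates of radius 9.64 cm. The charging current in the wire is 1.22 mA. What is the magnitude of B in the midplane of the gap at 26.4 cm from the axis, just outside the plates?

By continuity the displacement current in the gap matches the conduction current: I_d = 1.22×10^-3 A.
With r > R the enclosed displacement current is the full I_d; B = μ₀ I_d / (2πr) = 9.24×10^-10 T.

9.24×10^-10 T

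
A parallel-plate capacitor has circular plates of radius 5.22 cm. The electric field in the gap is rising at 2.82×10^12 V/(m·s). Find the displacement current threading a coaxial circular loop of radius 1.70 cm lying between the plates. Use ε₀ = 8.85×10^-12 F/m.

0.0227 A

Through the whole plate area (πR² = 8.560×10^-3 m²), I_d = ε₀ πR² dE/dt = 0.2136 A.
Since J_d is uniform, the enclosed fraction is (r/R)² = 0.1061, giving I_d,enc = 0.0227 A.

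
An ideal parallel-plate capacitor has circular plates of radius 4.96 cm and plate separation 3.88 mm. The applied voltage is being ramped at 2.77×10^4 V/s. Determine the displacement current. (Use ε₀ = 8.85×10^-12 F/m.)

4.88×10^-7 A

The field between the plates is E = V/d, so dE/dt = (2.77×10^4)/(3.88×10^-3 m) = 7.139×10^6 V/(m·s).
I_d = ε₀ A (dE/dt) = (8.85×10^-12)(7.729×10^-3)(7.139×10^6) = 4.88×10^-7 A.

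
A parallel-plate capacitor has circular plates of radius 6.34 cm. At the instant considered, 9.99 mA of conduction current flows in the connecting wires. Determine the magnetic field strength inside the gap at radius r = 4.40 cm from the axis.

2.19×10^-8 T

Between the plates the displacement current equals the wire current: I_d = 9.99 mA = 9.99×10^-3 A.
For r < R the Ampère–Maxwell law gives B(2πr) = μ₀ I_d (r²/R²), so B = μ₀ I_d r/(2πR²) = (4π×10^-7)(9.99×10^-3)(0.0440)/(2π·0.0634²) = 2.19×10^-8 T.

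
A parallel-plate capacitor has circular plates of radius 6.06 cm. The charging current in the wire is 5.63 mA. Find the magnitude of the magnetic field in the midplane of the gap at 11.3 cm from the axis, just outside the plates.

No conduction current crosses the gap, so I_d there equals the 5.63×10^-3 A in the leads.
With r > R the enclosed displacement current is the full I_d; B = μ₀ I_d / (2πr) = 9.96×10^-9 T.

9.96×10^-9 T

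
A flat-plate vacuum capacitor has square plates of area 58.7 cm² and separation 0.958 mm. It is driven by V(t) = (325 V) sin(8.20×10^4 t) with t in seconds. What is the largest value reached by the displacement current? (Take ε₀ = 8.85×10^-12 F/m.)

1.45×10^-3 A

(dE/dt)_max = V₀ω/d = 2.782×10^10 V/(m·s); ω = 8.20×10^4 rad/s.
I_d,max = ε₀ A (dE/dt)_max = (8.85×10^-12)(5.87×10^-3)(2.782×10^10) = 1.45×10^-3 A.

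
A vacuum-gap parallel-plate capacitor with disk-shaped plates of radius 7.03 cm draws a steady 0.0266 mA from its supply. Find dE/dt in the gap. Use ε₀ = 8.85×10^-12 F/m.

1.94×10^8 V/(m·s)

The displacement current between the plates equals the conduction current, I_d = 0.0266 mA.
Since I_d = ε₀ A dE/dt, dE/dt = I_d/(ε₀A) = (2.66×10^-5)/((8.85×10^-12)(0.01553)) = 1.94×10^8 V/(m·s).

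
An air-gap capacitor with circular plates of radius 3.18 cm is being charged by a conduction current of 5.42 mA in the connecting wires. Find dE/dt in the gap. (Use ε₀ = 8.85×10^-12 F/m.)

1.93×10^11 V/(m·s)

The displacement current between the plates equals the conduction current, I_d = 5.42 mA.
Then dE/dt = I_d/(ε₀A) = 1.93×10^11 V/(m·s).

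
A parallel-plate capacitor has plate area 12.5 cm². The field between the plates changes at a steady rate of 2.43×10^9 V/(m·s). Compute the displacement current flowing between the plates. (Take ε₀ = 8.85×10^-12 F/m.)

I_d = ε₀ A (dE/dt) = (8.85×10^-12)(1.25×10^-3 m²)(2.43×10^9) = 2.69×10^-5 A.

2.69×10^-5 A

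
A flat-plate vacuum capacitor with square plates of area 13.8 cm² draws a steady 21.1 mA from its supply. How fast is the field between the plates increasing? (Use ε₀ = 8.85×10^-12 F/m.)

Charge continuity gives I_d = I = 0.0211 A between the plates.
Inverting I_d = ε₀ A dE/dt gives dE/dt = 0.0211 / (8.85×10^-12 · 1.38×10^-3) = 1.73×10^12 V/(m·s).

1.73×10^12 V/(m·s)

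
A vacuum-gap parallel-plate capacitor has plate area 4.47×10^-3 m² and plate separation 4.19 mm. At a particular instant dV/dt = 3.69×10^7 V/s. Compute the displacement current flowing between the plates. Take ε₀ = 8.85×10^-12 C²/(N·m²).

3.48×10^-4 A

C = ε₀A/d = (8.85×10^-12)(4.47×10^-3)/(4.19×10^-3) = 9.441×10^-12 F.
I_d = C dV/dt = (9.441×10^-12)(3.69×10^7) = 3.48×10^-4 A.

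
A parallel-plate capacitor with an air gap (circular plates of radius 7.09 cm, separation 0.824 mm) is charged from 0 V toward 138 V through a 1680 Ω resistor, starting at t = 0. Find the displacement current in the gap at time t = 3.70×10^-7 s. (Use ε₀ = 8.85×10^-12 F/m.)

0.0224 A

C = ε₀A/d = (8.85×10^-12)(0.01579)/(8.24×10^-4) = 1.696×10^-10 F and τ = RC = 2.849×10^-7 s. I_d in the gap equals the RC charging current.
I_d(t) = (V₀/R) e^(−t/τ) = 0.08214 · e^(−1.299) = 0.0224 A.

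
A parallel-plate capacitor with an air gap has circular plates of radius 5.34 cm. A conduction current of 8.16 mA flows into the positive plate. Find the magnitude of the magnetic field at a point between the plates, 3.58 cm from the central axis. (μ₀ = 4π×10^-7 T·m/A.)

2.05×10^-8 T

No conduction current crosses the gap, so I_d there equals the 8.16×10^-3 A in the leads.
For r < R the Ampère–Maxwell law gives B(2πr) = μ₀ I_d (r²/R²), so B = μ₀ I_d r/(2πR²) = (4π×10^-7)(8.16×10^-3)(0.0358)/(2π·0.0534²) = 2.05×10^-8 T.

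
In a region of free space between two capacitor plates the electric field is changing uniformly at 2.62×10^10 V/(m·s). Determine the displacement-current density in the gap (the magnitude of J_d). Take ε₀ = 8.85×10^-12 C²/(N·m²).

0.232 A/m²

J_d = ε₀ dE/dt = (8.85×10^-12)(2.62×10^10) = 0.232 A/m².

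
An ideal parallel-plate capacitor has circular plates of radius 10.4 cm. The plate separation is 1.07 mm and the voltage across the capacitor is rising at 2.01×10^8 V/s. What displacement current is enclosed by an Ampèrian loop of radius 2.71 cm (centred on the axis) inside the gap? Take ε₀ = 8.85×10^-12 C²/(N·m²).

With E = V/d, dE/dt = 1.879×10^11 V/(m·s) and πR² = 0.03398 m², giving I_d = ε₀ πR² dE/dt = 0.05651 A.
Since J_d is uniform, the enclosed fraction is (r/R)² = 0.06790, giving I_d,enc = 3.84×10^-3 A.

3.84×10^-3 A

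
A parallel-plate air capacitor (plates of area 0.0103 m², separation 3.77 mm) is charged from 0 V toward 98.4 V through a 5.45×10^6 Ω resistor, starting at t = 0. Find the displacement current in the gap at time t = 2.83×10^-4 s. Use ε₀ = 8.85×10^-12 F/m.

2.11×10^-6 A

With C = ε₀A/d = (8.85×10^-12)(0.0103)/(3.77×10^-3) = 2.418×10^-11 F, the time constant is τ = RC = 1.318×10^-4 s, so t/τ = 2.147 and e^(−t/τ) = 0.1168.
I_d = I_cond = (V₀/R) e^(−t/τ) = (1.806×10^-5)(0.1168) = 2.11×10^-6 A.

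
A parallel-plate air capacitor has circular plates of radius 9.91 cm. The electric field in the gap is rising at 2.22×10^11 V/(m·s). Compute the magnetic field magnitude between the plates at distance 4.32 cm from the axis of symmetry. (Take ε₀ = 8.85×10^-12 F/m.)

5.33×10^-8 T

Total displacement current: I_d = ε₀(πR²)(dE/dt) = (8.85×10^-12)(0.03085)(2.22×10^11) = 0.06061 A.
For r < R the Ampère–Maxwell law gives B(2πr) = μ₀ I_d (r²/R²), so B = μ₀ I_d r/(2πR²) = (4π×10^-7)(0.06061)(0.0432)/(2π·0.0991²) = 5.33×10^-8 T.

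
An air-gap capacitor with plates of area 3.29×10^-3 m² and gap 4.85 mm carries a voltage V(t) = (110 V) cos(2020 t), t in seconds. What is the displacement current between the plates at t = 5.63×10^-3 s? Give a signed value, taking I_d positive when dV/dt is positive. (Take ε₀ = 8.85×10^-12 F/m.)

dE/dt = (V₀ω/d)·−sin(ωt) with ωt = 11.3726 rad: (110)(2020)(0.9298)/(4.85×10^-3) = 4.260×10^7 V/(m·s).
I_d = ε₀ A dE/dt = (8.85×10^-12)(3.29×10^-3)(4.260×10^7) = 1.24×10^-6 A.

1.24×10^-6 A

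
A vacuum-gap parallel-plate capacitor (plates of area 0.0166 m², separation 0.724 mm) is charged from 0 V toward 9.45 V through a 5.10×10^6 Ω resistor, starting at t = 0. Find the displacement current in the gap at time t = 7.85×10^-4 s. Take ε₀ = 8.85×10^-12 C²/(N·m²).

C = ε₀A/d = (8.85×10^-12)(0.0166)/(7.24×10^-4) = 2.029×10^-10 F, so τ = RC = 1.035×10^-3 s.
The conduction current is I(t) = (V₀/R) e^(−t/τ), and the displacement current between the plates equals it.
t/τ = 0.7585; I_d = (9.45/5.10×10^6) · e^(−0.7585) = (1.853×10^-6)(0.4684) = 8.68×10^-7 A.

8.68×10^-7 A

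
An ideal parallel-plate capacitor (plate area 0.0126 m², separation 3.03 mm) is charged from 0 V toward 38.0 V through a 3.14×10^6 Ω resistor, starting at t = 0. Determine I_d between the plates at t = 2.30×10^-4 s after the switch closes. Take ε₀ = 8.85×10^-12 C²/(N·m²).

1.65×10^-6 A

With C = ε₀A/d = (8.85×10^-12)(0.0126)/(3.03×10^-3) = 3.680×10^-11 F, the time constant is τ = RC = 1.156×10^-4 s, so t/τ = 1.990 and e^(−t/τ) = 0.1367.
I_d = I_cond = (V₀/R) e^(−t/τ) = (1.210×10^-5)(0.1367) = 1.65×10^-6 A.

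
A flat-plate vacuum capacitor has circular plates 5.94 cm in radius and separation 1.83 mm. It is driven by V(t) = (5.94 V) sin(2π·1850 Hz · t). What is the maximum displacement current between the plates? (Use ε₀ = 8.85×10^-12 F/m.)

3.70×10^-6 A

C = ε₀A/d = (8.85×10^-12)(0.01108)/(1.83×10^-3) = 5.358×10^-11 F; ω = 2πf = 1.162×10^4 rad/s.
I_d = C dV/dt, so |I_d|_max = C V₀ ω = (5.358×10^-11)(5.94)(1.162×10^4) = 3.70×10^-6 A.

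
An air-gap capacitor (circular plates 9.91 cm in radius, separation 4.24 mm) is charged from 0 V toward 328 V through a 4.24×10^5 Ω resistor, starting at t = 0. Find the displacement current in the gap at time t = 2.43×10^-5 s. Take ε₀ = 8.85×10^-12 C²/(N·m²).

3.18×10^-4 A

C = ε₀A/d = (8.85×10^-12)(0.03085)/(4.24×10^-3) = 6.439×10^-11 F and τ = RC = 2.730×10^-5 s. I_d in the gap equals the RC charging current.
I_d(t) = (V₀/R) e^(−t/τ) = 7.736×10^-4 · e^(−0.8901) = 3.18×10^-4 A.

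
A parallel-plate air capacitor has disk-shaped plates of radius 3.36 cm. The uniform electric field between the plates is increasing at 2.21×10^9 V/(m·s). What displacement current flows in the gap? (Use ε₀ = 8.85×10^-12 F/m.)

6.94×10^-5 A

The displacement current is ε₀ times dΦ_E/dt = ε₀ A dE/dt = (8.85×10^-12)(3.547×10^-3)(2.21×10^9) = 6.94×10^-5 A.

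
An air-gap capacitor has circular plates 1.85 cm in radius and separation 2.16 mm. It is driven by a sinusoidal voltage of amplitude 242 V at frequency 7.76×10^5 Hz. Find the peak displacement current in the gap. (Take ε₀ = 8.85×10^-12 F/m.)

5.20×10^-3 A

C = ε₀A/d = (8.85×10^-12)(1.075×10^-3)/(2.16×10^-3) = 4.405×10^-12 F; ω = 2πf = 4.876×10^6 rad/s.
I_d = C dV/dt, so |I_d|_max = C V₀ ω = (4.405×10^-12)(242)(4.876×10^6) = 5.20×10^-3 A.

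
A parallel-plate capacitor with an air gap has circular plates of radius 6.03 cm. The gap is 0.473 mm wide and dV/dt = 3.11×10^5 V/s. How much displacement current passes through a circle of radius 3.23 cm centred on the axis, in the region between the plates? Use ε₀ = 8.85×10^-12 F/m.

dE/dt = (dV/dt)/d = 6.575×10^8 V/(m·s); I_d = ε₀(πR²)(dE/dt) = (8.85×10^-12)(0.01142)(6.575×10^8) = 6.645×10^-5 A.
Since J_d is uniform, the enclosed fraction is (r/R)² = 0.2869, giving I_d,enc = 1.91×10^-5 A.

1.91×10^-5 A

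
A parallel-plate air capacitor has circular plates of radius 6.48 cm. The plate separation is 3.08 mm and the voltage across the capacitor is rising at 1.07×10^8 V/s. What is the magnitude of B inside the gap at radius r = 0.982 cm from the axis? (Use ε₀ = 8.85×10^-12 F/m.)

dE/dt = (dV/dt)/d = 3.474×10^10 V/(m·s); I_d = ε₀(πR²)(dE/dt) = (8.85×10^-12)(0.01319)(3.474×10^10) = 4.055×10^-3 A.
An Ampèrian loop of radius r encloses a fraction (r/R)² of I_d. Then B·2πr = μ₀ I_d (r/R)², giving B = μ₀ I_d r/(2πR²) = 1.90×10^-9 T.

1.90×10^-9 T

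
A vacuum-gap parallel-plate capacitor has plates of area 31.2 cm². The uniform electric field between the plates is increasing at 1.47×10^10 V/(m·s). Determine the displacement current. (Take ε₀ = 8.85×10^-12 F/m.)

With a uniform field, Φ_E = EA, so I_d = ε₀ A dE/dt = 4.06×10^-4 A.

4.06×10^-4 A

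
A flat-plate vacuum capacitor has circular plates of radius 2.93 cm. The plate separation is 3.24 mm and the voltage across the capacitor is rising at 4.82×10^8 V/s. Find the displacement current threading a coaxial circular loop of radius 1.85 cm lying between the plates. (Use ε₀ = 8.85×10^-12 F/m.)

With E = V/d, dE/dt = 1.488×10^11 V/(m·s) and πR² = 2.697×10^-3 m², giving I_d = ε₀ πR² dE/dt = 3.552×10^-3 A.
Through an area πr² the displacement current is I_d·(πr²/πR²) = I_d (r/R)² = 1.42×10^-3 A.

1.42×10^-3 A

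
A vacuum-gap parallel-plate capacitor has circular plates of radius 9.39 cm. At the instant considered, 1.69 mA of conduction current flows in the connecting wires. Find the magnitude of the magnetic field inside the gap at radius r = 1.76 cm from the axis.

Between the plates the displacement current equals the wire current: I_d = 1.69 mA = 1.69×10^-3 A.
∮B·dl = μ₀ I_d,enc with I_d,enc = I_d r²/R² = 5.937×10^-5 A; so B = μ₀ I_d,enc/(2πr) = 6.75×10^-10 T.

6.75×10^-10 T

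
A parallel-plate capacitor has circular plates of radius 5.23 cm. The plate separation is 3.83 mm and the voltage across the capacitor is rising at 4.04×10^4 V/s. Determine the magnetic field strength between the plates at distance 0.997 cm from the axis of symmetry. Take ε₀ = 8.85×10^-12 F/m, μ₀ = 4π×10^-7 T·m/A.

I_d = C dV/dt with C = ε₀πR²/d = 1.986×10^-11 F, so I_d = (1.986×10^-11)(4.04×10^4) = 8.023×10^-7 A.
∮B·dl = μ₀ I_d,enc with I_d,enc = I_d r²/R² = 2.916×10^-8 A; so B = μ₀ I_d,enc/(2πr) = 5.85×10^-13 T.

5.85×10^-13 T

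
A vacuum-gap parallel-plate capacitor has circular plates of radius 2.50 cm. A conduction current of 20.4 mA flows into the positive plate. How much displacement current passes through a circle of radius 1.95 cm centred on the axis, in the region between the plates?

0.0124 A

By continuity the displacement current in the gap matches the conduction current: I_d = 0.0204 A.
Through an area πr² the displacement current is I_d·(πr²/πR²) = I_d (r/R)² = 0.0124 A.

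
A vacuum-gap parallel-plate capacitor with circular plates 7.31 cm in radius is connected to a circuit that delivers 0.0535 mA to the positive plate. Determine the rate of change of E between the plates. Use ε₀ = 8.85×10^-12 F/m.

3.60×10^8 V/(m·s)

The displacement current between the plates equals the conduction current, I_d = 0.0535 mA.
Since I_d = ε₀ A dE/dt, dE/dt = I_d/(ε₀A) = (5.35×10^-5)/((8.85×10^-12)(0.01679)) = 3.60×10^8 V/(m·s).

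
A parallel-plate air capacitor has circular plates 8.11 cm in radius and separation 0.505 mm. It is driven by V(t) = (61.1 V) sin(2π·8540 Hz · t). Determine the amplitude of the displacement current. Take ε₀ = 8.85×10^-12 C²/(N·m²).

1.19×10^-3 A

C = ε₀A/d = (8.85×10^-12)(0.02066)/(5.05×10^-4) = 3.621×10^-10 F; ω = 2πf = 5.366×10^4 rad/s.
I_d = C dV/dt, so |I_d|_max = C V₀ ω = (3.621×10^-10)(61.1)(5.366×10^4) = 1.19×10^-3 A.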